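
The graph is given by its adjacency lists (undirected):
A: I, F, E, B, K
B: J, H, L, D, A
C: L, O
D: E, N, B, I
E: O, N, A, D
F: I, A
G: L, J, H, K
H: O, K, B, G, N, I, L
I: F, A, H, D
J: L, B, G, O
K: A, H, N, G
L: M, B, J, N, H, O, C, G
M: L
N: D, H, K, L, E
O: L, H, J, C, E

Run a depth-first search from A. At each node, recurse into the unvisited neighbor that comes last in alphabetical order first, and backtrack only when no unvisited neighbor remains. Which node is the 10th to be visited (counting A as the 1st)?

Visit A
A → K
K → N
N → L
L → O
O → J
J → G
G → H
H → I
I → F
I → D
D → E
D → B
O → C
L → M

Visit order: A, K, N, L, O, J, G, H, I, F, D, E, B, C, M

F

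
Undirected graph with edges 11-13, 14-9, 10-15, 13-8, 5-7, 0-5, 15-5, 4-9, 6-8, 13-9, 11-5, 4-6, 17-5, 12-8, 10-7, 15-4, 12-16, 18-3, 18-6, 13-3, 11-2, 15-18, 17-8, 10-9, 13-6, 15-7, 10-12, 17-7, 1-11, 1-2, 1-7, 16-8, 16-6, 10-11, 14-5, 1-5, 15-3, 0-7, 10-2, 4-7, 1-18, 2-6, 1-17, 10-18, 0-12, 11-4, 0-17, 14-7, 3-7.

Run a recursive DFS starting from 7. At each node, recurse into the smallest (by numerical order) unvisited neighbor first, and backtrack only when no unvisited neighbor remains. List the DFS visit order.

Visit 7
7 → 0
0 → 5
5 → 1
1 → 2
2 → 6
6 → 4
4 → 9
9 → 10
10 → 11
11 → 13
13 → 3
3 → 15
15 → 18
13 → 8
8 → 12
12 → 16
8 → 17
9 → 14

7, 0, 5, 1, 2, 6, 4, 9, 10, 11, 13, 3, 15, 18, 8, 12, 16, 17, 14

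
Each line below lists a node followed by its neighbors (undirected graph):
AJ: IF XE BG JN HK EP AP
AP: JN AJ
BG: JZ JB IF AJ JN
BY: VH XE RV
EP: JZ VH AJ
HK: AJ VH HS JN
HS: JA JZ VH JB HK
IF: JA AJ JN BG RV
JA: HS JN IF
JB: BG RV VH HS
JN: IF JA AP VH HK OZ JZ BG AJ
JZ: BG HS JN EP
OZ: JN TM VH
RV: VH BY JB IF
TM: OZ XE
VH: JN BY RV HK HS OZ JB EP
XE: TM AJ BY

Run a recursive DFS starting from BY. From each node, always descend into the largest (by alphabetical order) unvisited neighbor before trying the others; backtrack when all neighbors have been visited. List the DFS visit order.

BY XE TM OZ VH RV JB HS JZ JN JA IF BG AJ HK EP AP

Visit BY
BY → XE
XE → TM
TM → OZ
OZ → VH
VH → RV
RV → JB
JB → HS
HS → JZ
JZ → JN
JN → JA
JA → IF
IF → BG
BG → AJ
AJ → HK
AJ → EP
AJ → AP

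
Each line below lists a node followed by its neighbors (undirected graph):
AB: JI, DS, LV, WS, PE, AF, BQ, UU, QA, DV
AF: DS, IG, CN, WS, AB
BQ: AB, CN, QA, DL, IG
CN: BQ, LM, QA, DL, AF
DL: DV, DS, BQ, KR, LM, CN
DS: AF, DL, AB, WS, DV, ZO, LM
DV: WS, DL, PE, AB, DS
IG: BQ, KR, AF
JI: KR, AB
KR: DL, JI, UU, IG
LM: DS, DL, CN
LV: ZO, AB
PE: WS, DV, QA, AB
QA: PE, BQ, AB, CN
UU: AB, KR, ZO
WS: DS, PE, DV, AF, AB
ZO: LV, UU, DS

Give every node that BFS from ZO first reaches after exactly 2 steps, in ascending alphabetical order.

Level 0: ZO
Level 1: DS, LV, UU
Level 2: AB, AF, DL, DV, KR, LM, WS
Level 3: BQ, CN, IG, JI, PE, QA

AB, AF, DL, DV, KR, LM, WS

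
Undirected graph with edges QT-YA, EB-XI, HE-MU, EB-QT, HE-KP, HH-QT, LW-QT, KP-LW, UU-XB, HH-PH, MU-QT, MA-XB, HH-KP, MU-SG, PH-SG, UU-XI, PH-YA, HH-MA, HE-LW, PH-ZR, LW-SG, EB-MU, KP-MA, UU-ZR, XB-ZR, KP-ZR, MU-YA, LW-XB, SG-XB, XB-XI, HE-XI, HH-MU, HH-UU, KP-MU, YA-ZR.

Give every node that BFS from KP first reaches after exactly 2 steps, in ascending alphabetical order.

EB, PH, QT, SG, UU, XB, XI, YA

Level 0: KP
Level 1: HE, HH, LW, MA, MU, ZR
Level 2: EB, PH, QT, SG, UU, XB, XI, YA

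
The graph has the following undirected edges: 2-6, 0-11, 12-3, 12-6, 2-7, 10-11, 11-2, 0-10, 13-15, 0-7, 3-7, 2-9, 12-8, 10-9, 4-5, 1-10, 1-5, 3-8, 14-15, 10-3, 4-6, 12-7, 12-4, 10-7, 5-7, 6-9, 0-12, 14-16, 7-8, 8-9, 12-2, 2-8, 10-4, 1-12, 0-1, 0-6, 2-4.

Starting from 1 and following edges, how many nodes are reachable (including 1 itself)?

13

BFS from 1 visits: 1, 0, 5, 10, 12, 6, 7, 11, 4, 3, 9, 2, 8
Reachable nodes: 13 of 17 total.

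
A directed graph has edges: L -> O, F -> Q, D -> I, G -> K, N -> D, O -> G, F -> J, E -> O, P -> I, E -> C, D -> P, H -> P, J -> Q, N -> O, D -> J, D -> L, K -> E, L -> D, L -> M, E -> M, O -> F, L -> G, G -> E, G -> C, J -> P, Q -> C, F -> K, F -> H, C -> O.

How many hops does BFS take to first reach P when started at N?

Level 0: N
Level 1: D, O
Level 2: F, G, I, J, L, P
Level 3: C, E, H, K, M, Q
P first appears at level 2.

2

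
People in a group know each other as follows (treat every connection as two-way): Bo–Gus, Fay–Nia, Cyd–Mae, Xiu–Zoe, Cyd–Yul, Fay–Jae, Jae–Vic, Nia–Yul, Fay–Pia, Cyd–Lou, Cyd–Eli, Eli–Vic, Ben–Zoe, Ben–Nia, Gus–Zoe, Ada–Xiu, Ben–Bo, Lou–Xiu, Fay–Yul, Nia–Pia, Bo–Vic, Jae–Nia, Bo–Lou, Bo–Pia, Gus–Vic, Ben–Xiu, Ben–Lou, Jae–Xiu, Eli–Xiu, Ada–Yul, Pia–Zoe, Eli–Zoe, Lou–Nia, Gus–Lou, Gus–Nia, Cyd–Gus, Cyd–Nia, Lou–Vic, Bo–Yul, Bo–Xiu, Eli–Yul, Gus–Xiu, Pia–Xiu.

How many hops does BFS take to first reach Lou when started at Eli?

2

Level 0: Eli
Level 1: Cyd, Vic, Xiu, Yul, Zoe
Level 2: Ada, Ben, Bo, Fay, Gus, Jae, Lou, Mae, Nia, Pia
Lou first appears at level 2.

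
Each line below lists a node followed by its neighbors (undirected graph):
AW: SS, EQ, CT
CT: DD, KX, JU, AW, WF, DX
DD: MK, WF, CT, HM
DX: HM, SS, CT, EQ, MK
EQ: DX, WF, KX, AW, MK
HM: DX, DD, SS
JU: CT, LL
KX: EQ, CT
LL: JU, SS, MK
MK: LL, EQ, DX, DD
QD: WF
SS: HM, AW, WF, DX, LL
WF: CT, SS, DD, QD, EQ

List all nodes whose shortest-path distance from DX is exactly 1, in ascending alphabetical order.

Level 0: DX
Level 1: CT, EQ, HM, MK, SS
Level 2: AW, DD, JU, KX, LL, WF
Level 3: QD

CT, EQ, HM, MK, SS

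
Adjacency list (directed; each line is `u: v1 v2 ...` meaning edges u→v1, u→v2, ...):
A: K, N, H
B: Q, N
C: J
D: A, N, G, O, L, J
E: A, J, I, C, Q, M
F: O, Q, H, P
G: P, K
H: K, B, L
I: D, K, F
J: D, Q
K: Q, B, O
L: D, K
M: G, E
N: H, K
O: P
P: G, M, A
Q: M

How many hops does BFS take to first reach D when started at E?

Level 0: E
Level 1: A, C, I, J, M, Q
Level 2: D, F, G, H, K, N
Level 3: B, L, O, P
D first appears at level 2.

2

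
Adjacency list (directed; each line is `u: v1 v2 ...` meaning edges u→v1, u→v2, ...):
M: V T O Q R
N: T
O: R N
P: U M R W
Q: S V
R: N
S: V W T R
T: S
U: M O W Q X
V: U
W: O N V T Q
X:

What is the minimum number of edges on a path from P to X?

Level 0: P
Level 1: M, R, U, W
Level 2: N, O, Q, T, V, X
Level 3: S
X first appears at level 2.

2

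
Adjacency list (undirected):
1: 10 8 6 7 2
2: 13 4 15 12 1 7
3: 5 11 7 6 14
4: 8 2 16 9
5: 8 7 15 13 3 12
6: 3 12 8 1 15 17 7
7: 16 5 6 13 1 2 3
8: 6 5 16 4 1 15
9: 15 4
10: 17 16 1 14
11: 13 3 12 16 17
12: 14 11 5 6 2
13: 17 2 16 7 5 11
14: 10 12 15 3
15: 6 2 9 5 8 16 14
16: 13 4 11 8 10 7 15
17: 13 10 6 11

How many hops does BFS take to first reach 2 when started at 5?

Level 0: 5
Level 1: 3, 7, 8, 12, 13, 15
Level 2: 1, 2, 4, 6, 9, 11, 14, 16, 17
Level 3: 10
2 first appears at level 2.

2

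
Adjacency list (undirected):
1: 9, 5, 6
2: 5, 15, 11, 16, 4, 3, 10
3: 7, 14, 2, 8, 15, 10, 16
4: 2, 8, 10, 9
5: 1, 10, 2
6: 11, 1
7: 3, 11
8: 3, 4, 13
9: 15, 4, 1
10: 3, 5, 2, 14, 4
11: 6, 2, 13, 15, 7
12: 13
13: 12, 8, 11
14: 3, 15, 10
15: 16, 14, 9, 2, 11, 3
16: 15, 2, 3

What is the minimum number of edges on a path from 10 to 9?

Level 0: 10
Level 1: 2, 3, 4, 5, 14
Level 2: 1, 7, 8, 9, 11, 15, 16
Level 3: 6, 13
Level 4: 12
9 first appears at level 2.

2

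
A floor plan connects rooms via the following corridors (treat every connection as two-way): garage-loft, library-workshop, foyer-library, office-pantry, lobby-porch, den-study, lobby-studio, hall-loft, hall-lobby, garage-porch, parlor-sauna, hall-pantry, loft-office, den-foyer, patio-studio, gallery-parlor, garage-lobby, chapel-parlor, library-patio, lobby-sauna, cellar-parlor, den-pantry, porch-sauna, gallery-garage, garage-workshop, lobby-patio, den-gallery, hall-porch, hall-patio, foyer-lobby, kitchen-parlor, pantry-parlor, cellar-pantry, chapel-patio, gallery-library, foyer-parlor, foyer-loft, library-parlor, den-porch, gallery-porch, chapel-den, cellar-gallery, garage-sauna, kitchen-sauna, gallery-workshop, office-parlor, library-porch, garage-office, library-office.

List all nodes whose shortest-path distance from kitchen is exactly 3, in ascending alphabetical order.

Level 0: kitchen
Level 1: parlor, sauna
Level 2: cellar, chapel, foyer, gallery, garage, library, lobby, office, pantry, porch
Level 3: den, hall, loft, patio, studio, workshop
Level 4: study

den, hall, loft, patio, studio, workshop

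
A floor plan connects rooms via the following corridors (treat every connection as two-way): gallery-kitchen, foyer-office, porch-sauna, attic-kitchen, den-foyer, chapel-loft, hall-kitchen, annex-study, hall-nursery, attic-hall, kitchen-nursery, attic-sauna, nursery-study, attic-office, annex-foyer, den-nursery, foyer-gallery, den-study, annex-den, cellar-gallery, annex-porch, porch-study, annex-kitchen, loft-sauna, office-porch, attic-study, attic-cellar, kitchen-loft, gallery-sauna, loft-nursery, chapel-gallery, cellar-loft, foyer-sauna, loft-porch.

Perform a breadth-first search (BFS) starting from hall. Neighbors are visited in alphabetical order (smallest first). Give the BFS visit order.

hall, attic, kitchen, nursery, cellar, office, sauna, study, annex, gallery, loft, den, foyer, porch, chapel

Visit hall; enqueue attic, kitchen, nursery → queue [attic, kitchen, nursery]
Visit attic; enqueue cellar, office, sauna, study → queue [kitchen, nursery, cellar, office, sauna, study]
Visit kitchen; enqueue annex, gallery, loft → queue [nursery, cellar, office, sauna, study, annex, gallery, loft]
Visit nursery; enqueue den → queue [cellar, office, sauna, study, annex, gallery, loft, den]
Visit cellar → queue [office, sauna, study, annex, gallery, loft, den]
Visit office; enqueue foyer, porch → queue [sauna, study, annex, gallery, loft, den, foyer, porch]
Visit sauna → queue [study, annex, gallery, loft, den, foyer, porch]
Visit study → queue [annex, gallery, loft, den, foyer, porch]
Visit annex → queue [gallery, loft, den, foyer, porch]
Visit gallery; enqueue chapel → queue [loft, den, foyer, porch, chapel]
Visit loft → queue [den, foyer, porch, chapel]
Visit den → queue [foyer, porch, chapel]
Visit foyer → queue [porch, chapel]
Visit porch → queue [chapel]
Visit chapel → queue []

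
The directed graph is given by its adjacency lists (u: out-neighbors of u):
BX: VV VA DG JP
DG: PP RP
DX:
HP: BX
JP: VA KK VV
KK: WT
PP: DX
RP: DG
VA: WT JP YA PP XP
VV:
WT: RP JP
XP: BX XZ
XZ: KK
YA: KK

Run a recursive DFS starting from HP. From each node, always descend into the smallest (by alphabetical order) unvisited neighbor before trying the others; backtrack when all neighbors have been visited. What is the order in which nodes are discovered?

HP -> BX -> DG -> PP -> DX -> RP -> JP -> KK -> WT -> VA -> XP -> XZ -> YA -> VV

Visit HP
HP → BX
BX → DG
DG → PP
PP → DX
DG → RP
BX → JP
JP → KK
KK → WT
JP → VA
VA → XP
XP → XZ
VA → YA
JP → VV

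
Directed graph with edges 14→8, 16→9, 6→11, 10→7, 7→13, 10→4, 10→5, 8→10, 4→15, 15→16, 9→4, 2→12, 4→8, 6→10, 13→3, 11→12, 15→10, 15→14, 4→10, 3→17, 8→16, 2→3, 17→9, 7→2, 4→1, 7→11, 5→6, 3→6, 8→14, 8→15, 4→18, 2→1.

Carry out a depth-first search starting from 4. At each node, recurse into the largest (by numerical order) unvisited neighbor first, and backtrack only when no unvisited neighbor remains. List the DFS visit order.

4 18 15 16 9 14 8 10 7 13 3 17 6 11 12 2 1 5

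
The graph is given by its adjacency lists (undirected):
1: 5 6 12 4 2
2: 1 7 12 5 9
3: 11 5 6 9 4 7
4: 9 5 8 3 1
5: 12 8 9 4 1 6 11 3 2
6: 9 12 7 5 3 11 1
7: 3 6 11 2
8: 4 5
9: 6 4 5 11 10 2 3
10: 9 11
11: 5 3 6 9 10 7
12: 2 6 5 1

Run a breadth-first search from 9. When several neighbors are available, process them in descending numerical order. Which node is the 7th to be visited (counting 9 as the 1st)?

Visit 9; enqueue 11, 10, 6, 5, 4, 3, 2 → queue [11, 10, 6, 5, 4, 3, 2]
Visit 11; enqueue 7 → queue [10, 6, 5, 4, 3, 2, 7]
Visit 10 → queue [6, 5, 4, 3, 2, 7]
Visit 6; enqueue 12, 1 → queue [5, 4, 3, 2, 7, 12, 1]
Visit 5; enqueue 8 → queue [4, 3, 2, 7, 12, 1, 8]
Visit 4 → queue [3, 2, 7, 12, 1, 8]
Visit 3 → queue [2, 7, 12, 1, 8]
Visit 2 → queue [7, 12, 1, 8]
Visit 7 → queue [12, 1, 8]
Visit 12 → queue [1, 8]
Visit 1 → queue [8]
Visit 8 → queue []

Visit order: 9, 11, 10, 6, 5, 4, 3, 2, 7, 12, 1, 8

3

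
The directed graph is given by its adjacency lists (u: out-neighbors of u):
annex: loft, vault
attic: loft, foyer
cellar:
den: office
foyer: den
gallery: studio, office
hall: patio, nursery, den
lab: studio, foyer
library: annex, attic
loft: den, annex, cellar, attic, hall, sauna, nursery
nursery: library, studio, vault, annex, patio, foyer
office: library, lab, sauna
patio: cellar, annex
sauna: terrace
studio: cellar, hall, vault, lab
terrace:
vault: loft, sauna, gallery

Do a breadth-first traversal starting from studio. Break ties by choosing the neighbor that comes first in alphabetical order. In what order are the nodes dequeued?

studio, cellar, hall, lab, vault, den, nursery, patio, foyer, gallery, loft, sauna, office, annex, library, attic, terrace

Visit studio; enqueue cellar, hall, lab, vault → queue [cellar, hall, lab, vault]
Visit cellar → queue [hall, lab, vault]
Visit hall; enqueue den, nursery, patio → queue [lab, vault, den, nursery, patio]
Visit lab; enqueue foyer → queue [vault, den, nursery, patio, foyer]
Visit vault; enqueue gallery, loft, sauna → queue [den, nursery, patio, foyer, gallery, loft, sauna]
Visit den; enqueue office → queue [nursery, patio, foyer, gallery, loft, sauna, office]
Visit nursery; enqueue annex, library → queue [patio, foyer, gallery, loft, sauna, office, annex, library]
Visit patio → queue [foyer, gallery, loft, sauna, office, annex, library]
Visit foyer → queue [gallery, loft, sauna, office, annex, library]
Visit gallery → queue [loft, sauna, office, annex, library]
Visit loft; enqueue attic → queue [sauna, office, annex, library, attic]
Visit sauna; enqueue terrace → queue [office, annex, library, attic, terrace]
Visit office → queue [annex, library, attic, terrace]
Visit annex → queue [library, attic, terrace]
Visit library → queue [attic, terrace]
Visit attic → queue [terrace]
Visit terrace → queue []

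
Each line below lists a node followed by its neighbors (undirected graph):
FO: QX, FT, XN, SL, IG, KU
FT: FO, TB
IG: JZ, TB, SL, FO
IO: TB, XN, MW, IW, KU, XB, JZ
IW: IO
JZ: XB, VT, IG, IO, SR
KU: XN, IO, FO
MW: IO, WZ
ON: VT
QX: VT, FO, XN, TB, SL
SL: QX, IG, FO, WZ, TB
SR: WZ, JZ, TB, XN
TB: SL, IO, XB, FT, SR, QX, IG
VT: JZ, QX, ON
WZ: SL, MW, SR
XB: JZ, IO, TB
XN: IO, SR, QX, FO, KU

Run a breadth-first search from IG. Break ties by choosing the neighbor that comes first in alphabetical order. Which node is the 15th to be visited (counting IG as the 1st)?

Visit IG; enqueue FO, JZ, SL, TB → queue [FO, JZ, SL, TB]
Visit FO; enqueue FT, KU, QX, XN → queue [JZ, SL, TB, FT, KU, QX, XN]
Visit JZ; enqueue IO, SR, VT, XB → queue [SL, TB, FT, KU, QX, XN, IO, SR, VT, XB]
Visit SL; enqueue WZ → queue [TB, FT, KU, QX, XN, IO, SR, VT, XB, WZ]
Visit TB → queue [FT, KU, QX, XN, IO, SR, VT, XB, WZ]
Visit FT → queue [KU, QX, XN, IO, SR, VT, XB, WZ]
Visit KU → queue [QX, XN, IO, SR, VT, XB, WZ]
Visit QX → queue [XN, IO, SR, VT, XB, WZ]
Visit XN → queue [IO, SR, VT, XB, WZ]
Visit IO; enqueue IW, MW → queue [SR, VT, XB, WZ, IW, MW]
Visit SR → queue [VT, XB, WZ, IW, MW]
Visit VT; enqueue ON → queue [XB, WZ, IW, MW, ON]
Visit XB → queue [WZ, IW, MW, ON]
Visit WZ → queue [IW, MW, ON]
Visit IW → queue [MW, ON]
Visit MW → queue [ON]
Visit ON → queue []

Visit order: IG, FO, JZ, SL, TB, FT, KU, QX, XN, IO, SR, VT, XB, WZ, IW, MW, ON

IW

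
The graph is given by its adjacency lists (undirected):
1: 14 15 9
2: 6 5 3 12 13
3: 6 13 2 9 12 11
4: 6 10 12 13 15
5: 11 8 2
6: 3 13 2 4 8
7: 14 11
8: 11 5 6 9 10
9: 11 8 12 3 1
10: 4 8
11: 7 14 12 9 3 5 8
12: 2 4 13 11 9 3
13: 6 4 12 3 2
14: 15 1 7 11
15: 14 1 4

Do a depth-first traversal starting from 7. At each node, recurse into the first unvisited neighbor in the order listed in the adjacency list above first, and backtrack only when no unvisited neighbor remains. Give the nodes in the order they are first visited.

Visit 7
7 → 14
14 → 15
15 → 1
1 → 9
9 → 11
11 → 12
12 → 2
2 → 6
6 → 3
3 → 13
13 → 4
4 → 10
10 → 8
8 → 5

7 -> 14 -> 15 -> 1 -> 9 -> 11 -> 12 -> 2 -> 6 -> 3 -> 13 -> 4 -> 10 -> 8 -> 5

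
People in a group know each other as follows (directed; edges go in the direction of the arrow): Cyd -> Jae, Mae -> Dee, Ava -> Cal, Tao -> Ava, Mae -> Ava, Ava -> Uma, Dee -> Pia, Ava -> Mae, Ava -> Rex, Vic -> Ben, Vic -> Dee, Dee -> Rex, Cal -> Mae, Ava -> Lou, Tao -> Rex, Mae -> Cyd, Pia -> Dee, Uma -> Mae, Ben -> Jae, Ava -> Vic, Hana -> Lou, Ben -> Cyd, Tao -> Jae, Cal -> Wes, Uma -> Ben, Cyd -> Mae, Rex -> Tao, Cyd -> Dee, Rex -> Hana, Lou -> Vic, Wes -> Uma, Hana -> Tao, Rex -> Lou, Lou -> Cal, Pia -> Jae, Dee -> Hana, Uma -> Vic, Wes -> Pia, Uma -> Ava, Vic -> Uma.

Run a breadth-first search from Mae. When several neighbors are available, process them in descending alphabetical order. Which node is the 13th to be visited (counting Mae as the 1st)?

Visit Mae; enqueue Dee, Cyd, Ava → queue [Dee, Cyd, Ava]
Visit Dee; enqueue Rex, Pia, Hana → queue [Cyd, Ava, Rex, Pia, Hana]
Visit Cyd; enqueue Jae → queue [Ava, Rex, Pia, Hana, Jae]
Visit Ava; enqueue Vic, Uma, Lou, Cal → queue [Rex, Pia, Hana, Jae, Vic, Uma, Lou, Cal]
Visit Rex; enqueue Tao → queue [Pia, Hana, Jae, Vic, Uma, Lou, Cal, Tao]
Visit Pia → queue [Hana, Jae, Vic, Uma, Lou, Cal, Tao]
Visit Hana → queue [Jae, Vic, Uma, Lou, Cal, Tao]
Visit Jae → queue [Vic, Uma, Lou, Cal, Tao]
Visit Vic; enqueue Ben → queue [Uma, Lou, Cal, Tao, Ben]
Visit Uma → queue [Lou, Cal, Tao, Ben]
Visit Lou → queue [Cal, Tao, Ben]
Visit Cal; enqueue Wes → queue [Tao, Ben, Wes]
Visit Tao → queue [Ben, Wes]
Visit Ben → queue [Wes]
Visit Wes → queue []

Visit order: Mae, Dee, Cyd, Ava, Rex, Pia, Hana, Jae, Vic, Uma, Lou, Cal, Tao, Ben, Wes

Tao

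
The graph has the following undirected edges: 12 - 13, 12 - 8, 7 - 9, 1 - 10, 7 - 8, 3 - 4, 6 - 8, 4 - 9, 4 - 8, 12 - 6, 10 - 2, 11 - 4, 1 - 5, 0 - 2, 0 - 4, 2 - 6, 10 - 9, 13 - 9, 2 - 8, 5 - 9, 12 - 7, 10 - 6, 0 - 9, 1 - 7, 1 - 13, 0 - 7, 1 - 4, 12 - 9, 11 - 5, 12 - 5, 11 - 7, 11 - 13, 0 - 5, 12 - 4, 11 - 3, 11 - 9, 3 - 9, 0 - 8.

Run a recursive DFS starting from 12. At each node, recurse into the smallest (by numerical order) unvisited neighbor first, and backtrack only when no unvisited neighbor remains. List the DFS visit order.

Visit 12
12 → 4
4 → 0
0 → 2
2 → 6
6 → 8
8 → 7
7 → 1
1 → 5
5 → 9
9 → 3
3 → 11
11 → 13
9 → 10

12 → 4 → 0 → 2 → 6 → 8 → 7 → 1 → 5 → 9 → 3 → 11 → 13 → 10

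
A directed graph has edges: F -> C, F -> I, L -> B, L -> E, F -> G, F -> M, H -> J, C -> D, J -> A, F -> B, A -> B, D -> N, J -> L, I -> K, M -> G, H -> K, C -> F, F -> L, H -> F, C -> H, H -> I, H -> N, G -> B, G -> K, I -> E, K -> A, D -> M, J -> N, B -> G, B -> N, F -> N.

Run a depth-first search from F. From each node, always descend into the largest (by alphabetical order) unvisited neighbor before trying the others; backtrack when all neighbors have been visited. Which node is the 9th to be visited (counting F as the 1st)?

E

Visit F
F → N
F → M
M → G
G → K
K → A
A → B
F → L
L → E
F → I
F → C
C → H
H → J
C → D

Visit order: F, N, M, G, K, A, B, L, E, I, C, H, J, D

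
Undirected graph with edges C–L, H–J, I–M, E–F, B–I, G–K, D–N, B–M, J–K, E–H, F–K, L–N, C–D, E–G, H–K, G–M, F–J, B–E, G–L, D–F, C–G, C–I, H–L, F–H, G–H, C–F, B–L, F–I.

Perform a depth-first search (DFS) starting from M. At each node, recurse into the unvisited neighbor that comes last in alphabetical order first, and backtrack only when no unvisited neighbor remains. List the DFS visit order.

Visit M
M → I
I → F
F → K
K → J
J → H
H → L
L → N
N → D
D → C
C → G
G → E
E → B

M -> I -> F -> K -> J -> H -> L -> N -> D -> C -> G -> E -> B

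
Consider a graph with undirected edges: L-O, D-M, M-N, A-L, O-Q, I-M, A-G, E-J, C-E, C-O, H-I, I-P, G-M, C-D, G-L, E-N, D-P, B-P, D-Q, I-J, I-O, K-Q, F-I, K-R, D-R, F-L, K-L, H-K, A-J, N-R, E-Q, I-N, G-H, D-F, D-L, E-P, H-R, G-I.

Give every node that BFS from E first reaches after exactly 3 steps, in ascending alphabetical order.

F, G, H, L

Level 0: E
Level 1: C, J, N, P, Q
Level 2: A, B, D, I, K, M, O, R
Level 3: F, G, H, L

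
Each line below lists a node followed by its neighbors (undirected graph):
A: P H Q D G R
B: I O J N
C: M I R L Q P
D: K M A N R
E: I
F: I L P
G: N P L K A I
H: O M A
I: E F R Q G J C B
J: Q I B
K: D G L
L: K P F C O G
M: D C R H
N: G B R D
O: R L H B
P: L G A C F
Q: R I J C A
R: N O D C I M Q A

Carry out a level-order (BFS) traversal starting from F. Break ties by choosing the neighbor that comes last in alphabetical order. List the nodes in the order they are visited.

F → P → L → I → G → C → A → O → K → R → Q → J → E → B → N → M → H → D

Visit F; enqueue P, L, I → queue [P, L, I]
Visit P; enqueue G, C, A → queue [L, I, G, C, A]
Visit L; enqueue O, K → queue [I, G, C, A, O, K]
Visit I; enqueue R, Q, J, E, B → queue [G, C, A, O, K, R, Q, J, E, B]
Visit G; enqueue N → queue [C, A, O, K, R, Q, J, E, B, N]
Visit C; enqueue M → queue [A, O, K, R, Q, J, E, B, N, M]
Visit A; enqueue H, D → queue [O, K, R, Q, J, E, B, N, M, H, D]
Visit O → queue [K, R, Q, J, E, B, N, M, H, D]
Visit K → queue [R, Q, J, E, B, N, M, H, D]
Visit R → queue [Q, J, E, B, N, M, H, D]
Visit Q → queue [J, E, B, N, M, H, D]
Visit J → queue [E, B, N, M, H, D]
Visit E → queue [B, N, M, H, D]
Visit B → queue [N, M, H, D]
Visit N → queue [M, H, D]
Visit M → queue [H, D]
Visit H → queue [D]
Visit D → queue []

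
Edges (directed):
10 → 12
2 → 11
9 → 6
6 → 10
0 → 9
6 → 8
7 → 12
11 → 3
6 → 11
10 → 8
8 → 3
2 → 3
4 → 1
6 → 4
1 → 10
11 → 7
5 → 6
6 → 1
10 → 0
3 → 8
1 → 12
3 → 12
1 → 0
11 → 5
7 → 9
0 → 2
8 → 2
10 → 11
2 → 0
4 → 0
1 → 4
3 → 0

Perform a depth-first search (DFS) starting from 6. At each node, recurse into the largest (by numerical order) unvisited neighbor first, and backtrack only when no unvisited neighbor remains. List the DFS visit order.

6 11 7 12 9 5 3 8 2 0 10 4 1

Visit 6
6 → 11
11 → 7
7 → 12
7 → 9
11 → 5
11 → 3
3 → 8
8 → 2
2 → 0
6 → 10
6 → 4
4 → 1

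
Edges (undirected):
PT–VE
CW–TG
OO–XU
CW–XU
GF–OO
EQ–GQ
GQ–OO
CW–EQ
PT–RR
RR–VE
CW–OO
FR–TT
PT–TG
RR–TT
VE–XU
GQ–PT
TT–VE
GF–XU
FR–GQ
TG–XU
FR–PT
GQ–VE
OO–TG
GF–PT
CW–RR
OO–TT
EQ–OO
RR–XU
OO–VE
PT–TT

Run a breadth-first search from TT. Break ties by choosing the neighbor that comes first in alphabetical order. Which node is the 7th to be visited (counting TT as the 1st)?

Visit TT; enqueue FR, OO, PT, RR, VE → queue [FR, OO, PT, RR, VE]
Visit FR; enqueue GQ → queue [OO, PT, RR, VE, GQ]
Visit OO; enqueue CW, EQ, GF, TG, XU → queue [PT, RR, VE, GQ, CW, EQ, GF, TG, XU]
Visit PT → queue [RR, VE, GQ, CW, EQ, GF, TG, XU]
Visit RR → queue [VE, GQ, CW, EQ, GF, TG, XU]
Visit VE → queue [GQ, CW, EQ, GF, TG, XU]
Visit GQ → queue [CW, EQ, GF, TG, XU]
Visit CW → queue [EQ, GF, TG, XU]
Visit EQ → queue [GF, TG, XU]
Visit GF → queue [TG, XU]
Visit TG → queue [XU]
Visit XU → queue []

Visit order: TT, FR, OO, PT, RR, VE, GQ, CW, EQ, GF, TG, XU

GQ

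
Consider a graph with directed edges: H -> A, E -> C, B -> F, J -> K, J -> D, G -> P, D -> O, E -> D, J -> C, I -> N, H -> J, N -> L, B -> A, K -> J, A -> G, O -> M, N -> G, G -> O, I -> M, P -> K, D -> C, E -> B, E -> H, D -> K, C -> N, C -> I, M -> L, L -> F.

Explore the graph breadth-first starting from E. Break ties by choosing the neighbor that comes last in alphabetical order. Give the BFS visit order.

E, H, D, C, B, J, A, O, K, N, I, F, G, M, L, P

Visit E; enqueue H, D, C, B → queue [H, D, C, B]
Visit H; enqueue J, A → queue [D, C, B, J, A]
Visit D; enqueue O, K → queue [C, B, J, A, O, K]
Visit C; enqueue N, I → queue [B, J, A, O, K, N, I]
Visit B; enqueue F → queue [J, A, O, K, N, I, F]
Visit J → queue [A, O, K, N, I, F]
Visit A; enqueue G → queue [O, K, N, I, F, G]
Visit O; enqueue M → queue [K, N, I, F, G, M]
Visit K → queue [N, I, F, G, M]
Visit N; enqueue L → queue [I, F, G, M, L]
Visit I → queue [F, G, M, L]
Visit F → queue [G, M, L]
Visit G; enqueue P → queue [M, L, P]
Visit M → queue [L, P]
Visit L → queue [P]
Visit P → queue []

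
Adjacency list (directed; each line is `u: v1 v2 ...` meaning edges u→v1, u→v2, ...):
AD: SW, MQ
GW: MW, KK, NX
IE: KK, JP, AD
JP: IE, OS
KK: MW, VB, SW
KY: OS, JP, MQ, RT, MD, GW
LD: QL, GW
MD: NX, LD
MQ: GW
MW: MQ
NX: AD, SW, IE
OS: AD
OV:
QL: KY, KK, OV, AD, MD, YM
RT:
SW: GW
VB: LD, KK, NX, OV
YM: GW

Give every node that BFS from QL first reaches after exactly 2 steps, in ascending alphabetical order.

GW, JP, LD, MQ, MW, NX, OS, RT, SW, VB

Level 0: QL
Level 1: AD, KK, KY, MD, OV, YM
Level 2: GW, JP, LD, MQ, MW, NX, OS, RT, SW, VB
Level 3: IE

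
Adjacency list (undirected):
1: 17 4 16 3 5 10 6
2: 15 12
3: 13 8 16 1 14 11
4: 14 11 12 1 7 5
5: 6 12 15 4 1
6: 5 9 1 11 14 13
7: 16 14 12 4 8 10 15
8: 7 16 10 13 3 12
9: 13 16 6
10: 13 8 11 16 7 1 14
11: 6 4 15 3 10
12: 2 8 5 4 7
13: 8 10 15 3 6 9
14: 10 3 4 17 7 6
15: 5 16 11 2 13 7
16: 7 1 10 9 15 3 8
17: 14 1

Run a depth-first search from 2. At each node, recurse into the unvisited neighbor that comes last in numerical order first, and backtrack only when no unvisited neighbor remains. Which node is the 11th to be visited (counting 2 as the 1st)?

Visit 2
2 → 15
15 → 16
16 → 10
10 → 14
14 → 17
17 → 1
1 → 6
6 → 13
13 → 9
13 → 8
8 → 12
12 → 7
7 → 4
4 → 11
11 → 3
4 → 5

Visit order: 2, 15, 16, 10, 14, 17, 1, 6, 13, 9, 8, 12, 7, 4, 11, 3, 5

8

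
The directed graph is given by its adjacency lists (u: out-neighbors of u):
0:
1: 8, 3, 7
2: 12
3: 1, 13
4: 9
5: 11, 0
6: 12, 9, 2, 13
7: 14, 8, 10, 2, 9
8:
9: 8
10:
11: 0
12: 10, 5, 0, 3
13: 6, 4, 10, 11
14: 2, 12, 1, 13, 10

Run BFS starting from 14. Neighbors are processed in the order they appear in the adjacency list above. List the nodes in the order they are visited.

14 2 12 1 13 10 5 0 3 8 7 6 4 11 9

Visit 14; enqueue 2, 12, 1, 13, 10 → queue [2, 12, 1, 13, 10]
Visit 2 → queue [12, 1, 13, 10]
Visit 12; enqueue 5, 0, 3 → queue [1, 13, 10, 5, 0, 3]
Visit 1; enqueue 8, 7 → queue [13, 10, 5, 0, 3, 8, 7]
Visit 13; enqueue 6, 4, 11 → queue [10, 5, 0, 3, 8, 7, 6, 4, 11]
Visit 10 → queue [5, 0, 3, 8, 7, 6, 4, 11]
Visit 5 → queue [0, 3, 8, 7, 6, 4, 11]
Visit 0 → queue [3, 8, 7, 6, 4, 11]
Visit 3 → queue [8, 7, 6, 4, 11]
Visit 8 → queue [7, 6, 4, 11]
Visit 7; enqueue 9 → queue [6, 4, 11, 9]
Visit 6 → queue [4, 11, 9]
Visit 4 → queue [11, 9]
Visit 11 → queue [9]
Visit 9 → queue []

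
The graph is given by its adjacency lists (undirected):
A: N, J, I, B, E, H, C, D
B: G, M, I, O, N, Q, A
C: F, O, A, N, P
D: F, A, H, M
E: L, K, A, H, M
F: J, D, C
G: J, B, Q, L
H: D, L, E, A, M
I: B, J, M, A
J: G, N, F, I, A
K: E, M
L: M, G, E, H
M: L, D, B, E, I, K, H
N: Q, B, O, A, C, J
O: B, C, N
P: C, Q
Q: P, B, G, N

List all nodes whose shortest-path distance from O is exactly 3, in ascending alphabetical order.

D, E, H, K, L

Level 0: O
Level 1: B, C, N
Level 2: A, F, G, I, J, M, P, Q
Level 3: D, E, H, K, L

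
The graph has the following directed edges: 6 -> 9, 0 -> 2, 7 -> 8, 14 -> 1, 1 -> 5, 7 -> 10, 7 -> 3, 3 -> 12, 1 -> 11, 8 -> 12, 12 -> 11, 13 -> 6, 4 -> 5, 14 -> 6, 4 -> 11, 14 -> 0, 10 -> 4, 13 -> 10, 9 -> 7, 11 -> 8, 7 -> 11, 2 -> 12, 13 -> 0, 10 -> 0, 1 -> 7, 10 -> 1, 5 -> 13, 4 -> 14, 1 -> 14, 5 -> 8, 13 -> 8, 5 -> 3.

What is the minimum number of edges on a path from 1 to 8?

2

Level 0: 1
Level 1: 5, 7, 11, 14
Level 2: 0, 3, 6, 8, 10, 13
Level 3: 2, 4, 9, 12
8 first appears at level 2.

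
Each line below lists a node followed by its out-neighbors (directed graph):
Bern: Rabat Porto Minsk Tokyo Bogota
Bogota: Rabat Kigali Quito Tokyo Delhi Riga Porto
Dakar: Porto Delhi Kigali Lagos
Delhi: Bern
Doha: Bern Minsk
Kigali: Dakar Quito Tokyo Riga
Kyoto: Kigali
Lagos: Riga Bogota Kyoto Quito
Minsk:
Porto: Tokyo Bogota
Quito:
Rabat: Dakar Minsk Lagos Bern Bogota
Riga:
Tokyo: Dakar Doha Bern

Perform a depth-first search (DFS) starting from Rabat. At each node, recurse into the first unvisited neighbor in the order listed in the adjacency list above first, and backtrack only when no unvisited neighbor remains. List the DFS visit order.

Rabat, Dakar, Porto, Tokyo, Doha, Bern, Minsk, Bogota, Kigali, Quito, Riga, Delhi, Lagos, Kyoto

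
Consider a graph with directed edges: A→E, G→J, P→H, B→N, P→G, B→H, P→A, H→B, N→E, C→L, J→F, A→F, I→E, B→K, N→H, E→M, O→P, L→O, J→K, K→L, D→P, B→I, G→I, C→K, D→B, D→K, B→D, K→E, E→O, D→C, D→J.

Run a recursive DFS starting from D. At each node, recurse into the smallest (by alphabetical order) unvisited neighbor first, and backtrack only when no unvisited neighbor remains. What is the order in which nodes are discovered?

Visit D
D → B
B → H
B → I
I → E
E → M
E → O
O → P
P → A
A → F
P → G
G → J
J → K
K → L
B → N
D → C

D, B, H, I, E, M, O, P, A, F, G, J, K, L, N, C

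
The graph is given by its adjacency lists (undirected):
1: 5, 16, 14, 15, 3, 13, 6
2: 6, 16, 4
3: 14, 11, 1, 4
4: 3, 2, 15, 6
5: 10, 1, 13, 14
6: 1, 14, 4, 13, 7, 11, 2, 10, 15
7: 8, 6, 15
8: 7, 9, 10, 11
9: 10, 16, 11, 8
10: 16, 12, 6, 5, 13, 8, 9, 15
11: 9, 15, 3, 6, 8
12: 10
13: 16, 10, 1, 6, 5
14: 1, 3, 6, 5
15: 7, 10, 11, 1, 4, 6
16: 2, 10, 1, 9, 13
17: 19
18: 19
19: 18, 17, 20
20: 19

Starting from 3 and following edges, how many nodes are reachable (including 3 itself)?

16

BFS from 3 visits: 3, 14, 11, 1, 4, 6, 5, 9, 15, 8, 16, 13, 2, 7, 10, 12
Reachable nodes: 16 of 20 total.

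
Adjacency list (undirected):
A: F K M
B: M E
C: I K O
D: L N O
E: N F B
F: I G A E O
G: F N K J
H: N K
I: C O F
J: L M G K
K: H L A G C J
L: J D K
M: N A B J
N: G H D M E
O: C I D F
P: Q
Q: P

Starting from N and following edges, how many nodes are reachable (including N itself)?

15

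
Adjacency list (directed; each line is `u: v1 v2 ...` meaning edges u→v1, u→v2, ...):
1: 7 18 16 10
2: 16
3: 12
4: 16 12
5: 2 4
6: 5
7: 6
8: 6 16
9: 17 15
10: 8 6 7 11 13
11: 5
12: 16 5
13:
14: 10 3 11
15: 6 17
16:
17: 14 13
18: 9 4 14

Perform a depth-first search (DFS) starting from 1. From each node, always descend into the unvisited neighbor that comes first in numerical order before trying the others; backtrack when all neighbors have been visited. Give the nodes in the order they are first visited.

Visit 1
1 → 7
7 → 6
6 → 5
5 → 2
2 → 16
5 → 4
4 → 12
1 → 10
10 → 8
10 → 11
10 → 13
1 → 18
18 → 9
9 → 15
15 → 17
17 → 14
14 → 3

1 -> 7 -> 6 -> 5 -> 2 -> 16 -> 4 -> 12 -> 10 -> 8 -> 11 -> 13 -> 18 -> 9 -> 15 -> 17 -> 14 -> 3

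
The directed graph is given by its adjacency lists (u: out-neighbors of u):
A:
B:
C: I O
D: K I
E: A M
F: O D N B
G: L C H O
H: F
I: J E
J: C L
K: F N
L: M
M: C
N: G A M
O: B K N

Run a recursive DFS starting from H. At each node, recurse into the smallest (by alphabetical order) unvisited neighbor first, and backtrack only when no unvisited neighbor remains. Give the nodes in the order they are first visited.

H → F → B → D → I → E → A → M → C → O → K → N → G → L → J

Visit H
H → F
F → B
F → D
D → I
I → E
E → A
E → M
M → C
C → O
O → K
K → N
N → G
G → L
I → J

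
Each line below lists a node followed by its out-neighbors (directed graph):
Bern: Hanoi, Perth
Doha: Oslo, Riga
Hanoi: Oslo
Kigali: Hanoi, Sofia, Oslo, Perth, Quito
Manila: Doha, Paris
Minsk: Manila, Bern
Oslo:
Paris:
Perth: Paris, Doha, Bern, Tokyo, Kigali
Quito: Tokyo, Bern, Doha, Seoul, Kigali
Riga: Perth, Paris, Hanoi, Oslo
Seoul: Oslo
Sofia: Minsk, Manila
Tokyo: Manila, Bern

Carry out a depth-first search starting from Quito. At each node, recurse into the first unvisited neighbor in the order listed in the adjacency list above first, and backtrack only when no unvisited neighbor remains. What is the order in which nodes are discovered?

Quito -> Tokyo -> Manila -> Doha -> Oslo -> Riga -> Perth -> Paris -> Bern -> Hanoi -> Kigali -> Sofia -> Minsk -> Seoul

Visit Quito
Quito → Tokyo
Tokyo → Manila
Manila → Doha
Doha → Oslo
Doha → Riga
Riga → Perth
Perth → Paris
Perth → Bern
Bern → Hanoi
Perth → Kigali
Kigali → Sofia
Sofia → Minsk
Quito → Seoul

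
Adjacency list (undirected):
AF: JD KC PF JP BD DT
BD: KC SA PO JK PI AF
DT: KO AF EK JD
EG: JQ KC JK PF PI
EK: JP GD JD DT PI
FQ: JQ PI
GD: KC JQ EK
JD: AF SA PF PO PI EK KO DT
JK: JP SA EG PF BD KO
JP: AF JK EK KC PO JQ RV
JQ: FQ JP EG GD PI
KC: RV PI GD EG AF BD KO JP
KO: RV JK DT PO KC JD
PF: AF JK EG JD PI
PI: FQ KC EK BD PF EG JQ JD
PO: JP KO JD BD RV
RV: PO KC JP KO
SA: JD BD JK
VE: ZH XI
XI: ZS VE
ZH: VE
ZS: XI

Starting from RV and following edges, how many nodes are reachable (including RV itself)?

18

BFS from RV visits: RV, PO, KC, JP, KO, JD, BD, PI, GD, EG, AF, JK, EK, JQ, DT, SA, PF, FQ
Reachable nodes: 18 of 22 total.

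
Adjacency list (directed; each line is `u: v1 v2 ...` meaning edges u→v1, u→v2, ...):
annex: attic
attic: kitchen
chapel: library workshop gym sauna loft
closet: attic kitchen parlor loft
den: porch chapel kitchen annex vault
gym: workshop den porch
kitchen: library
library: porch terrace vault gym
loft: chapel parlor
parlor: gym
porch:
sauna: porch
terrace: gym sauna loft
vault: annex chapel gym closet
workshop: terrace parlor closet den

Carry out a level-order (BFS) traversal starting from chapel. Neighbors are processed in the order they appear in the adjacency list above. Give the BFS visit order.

chapel → library → workshop → gym → sauna → loft → porch → terrace → vault → parlor → closet → den → annex → attic → kitchen

Visit chapel; enqueue library, workshop, gym, sauna, loft → queue [library, workshop, gym, sauna, loft]
Visit library; enqueue porch, terrace, vault → queue [workshop, gym, sauna, loft, porch, terrace, vault]
Visit workshop; enqueue parlor, closet, den → queue [gym, sauna, loft, porch, terrace, vault, parlor, closet, den]
Visit gym → queue [sauna, loft, porch, terrace, vault, parlor, closet, den]
Visit sauna → queue [loft, porch, terrace, vault, parlor, closet, den]
Visit loft → queue [porch, terrace, vault, parlor, closet, den]
Visit porch → queue [terrace, vault, parlor, closet, den]
Visit terrace → queue [vault, parlor, closet, den]
Visit vault; enqueue annex → queue [parlor, closet, den, annex]
Visit parlor → queue [closet, den, annex]
Visit closet; enqueue attic, kitchen → queue [den, annex, attic, kitchen]
Visit den → queue [annex, attic, kitchen]
Visit annex → queue [attic, kitchen]
Visit attic → queue [kitchen]
Visit kitchen → queue []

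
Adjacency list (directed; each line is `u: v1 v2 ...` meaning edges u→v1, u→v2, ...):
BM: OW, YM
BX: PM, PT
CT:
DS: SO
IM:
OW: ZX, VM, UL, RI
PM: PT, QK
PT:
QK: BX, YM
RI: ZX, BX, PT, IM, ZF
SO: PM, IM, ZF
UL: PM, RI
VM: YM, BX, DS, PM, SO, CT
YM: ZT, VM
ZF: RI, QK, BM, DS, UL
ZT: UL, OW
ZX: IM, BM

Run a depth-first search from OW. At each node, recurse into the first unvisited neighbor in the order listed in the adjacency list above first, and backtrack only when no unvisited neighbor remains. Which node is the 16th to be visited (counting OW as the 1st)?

VM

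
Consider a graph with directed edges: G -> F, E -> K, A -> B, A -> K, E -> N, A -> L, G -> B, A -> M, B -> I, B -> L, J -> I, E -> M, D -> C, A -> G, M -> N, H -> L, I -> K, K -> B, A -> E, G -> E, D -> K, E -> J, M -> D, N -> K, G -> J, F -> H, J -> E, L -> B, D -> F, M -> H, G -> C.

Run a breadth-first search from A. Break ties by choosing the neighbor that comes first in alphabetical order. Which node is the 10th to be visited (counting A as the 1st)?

N

Visit A; enqueue B, E, G, K, L, M → queue [B, E, G, K, L, M]
Visit B; enqueue I → queue [E, G, K, L, M, I]
Visit E; enqueue J, N → queue [G, K, L, M, I, J, N]
Visit G; enqueue C, F → queue [K, L, M, I, J, N, C, F]
Visit K → queue [L, M, I, J, N, C, F]
Visit L → queue [M, I, J, N, C, F]
Visit M; enqueue D, H → queue [I, J, N, C, F, D, H]
Visit I → queue [J, N, C, F, D, H]
Visit J → queue [N, C, F, D, H]
Visit N → queue [C, F, D, H]
Visit C → queue [F, D, H]
Visit F → queue [D, H]
Visit D → queue [H]
Visit H → queue []

Visit order: A, B, E, G, K, L, M, I, J, N, C, F, D, H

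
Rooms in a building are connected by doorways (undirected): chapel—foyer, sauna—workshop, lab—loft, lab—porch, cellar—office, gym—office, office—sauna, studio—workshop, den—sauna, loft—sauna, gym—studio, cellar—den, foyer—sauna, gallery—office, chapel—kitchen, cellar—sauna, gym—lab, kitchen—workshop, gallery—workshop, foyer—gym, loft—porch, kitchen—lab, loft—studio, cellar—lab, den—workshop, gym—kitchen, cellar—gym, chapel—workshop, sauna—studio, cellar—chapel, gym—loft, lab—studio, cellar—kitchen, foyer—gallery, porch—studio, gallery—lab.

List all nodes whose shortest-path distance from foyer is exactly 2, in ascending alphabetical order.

Level 0: foyer
Level 1: chapel, gallery, gym, sauna
Level 2: cellar, den, kitchen, lab, loft, office, studio, workshop
Level 3: porch

cellar, den, kitchen, lab, loft, office, studio, workshop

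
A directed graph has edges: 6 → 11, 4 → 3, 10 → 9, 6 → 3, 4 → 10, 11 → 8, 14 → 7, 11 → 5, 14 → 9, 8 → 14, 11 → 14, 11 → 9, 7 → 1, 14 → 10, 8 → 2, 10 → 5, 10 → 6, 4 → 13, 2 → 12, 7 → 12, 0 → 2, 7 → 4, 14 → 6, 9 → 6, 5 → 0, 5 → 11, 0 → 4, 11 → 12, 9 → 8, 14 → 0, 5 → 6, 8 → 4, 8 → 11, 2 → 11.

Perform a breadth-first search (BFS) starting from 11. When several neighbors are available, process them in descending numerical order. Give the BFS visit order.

11 -> 14 -> 12 -> 9 -> 8 -> 5 -> 10 -> 7 -> 6 -> 0 -> 4 -> 2 -> 1 -> 3 -> 13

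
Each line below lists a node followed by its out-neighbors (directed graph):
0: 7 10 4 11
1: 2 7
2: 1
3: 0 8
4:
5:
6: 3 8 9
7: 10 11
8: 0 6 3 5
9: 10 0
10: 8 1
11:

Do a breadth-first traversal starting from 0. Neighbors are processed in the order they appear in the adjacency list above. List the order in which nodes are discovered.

Visit 0; enqueue 7, 10, 4, 11 → queue [7, 10, 4, 11]
Visit 7 → queue [10, 4, 11]
Visit 10; enqueue 8, 1 → queue [4, 11, 8, 1]
Visit 4 → queue [11, 8, 1]
Visit 11 → queue [8, 1]
Visit 8; enqueue 6, 3, 5 → queue [1, 6, 3, 5]
Visit 1; enqueue 2 → queue [6, 3, 5, 2]
Visit 6; enqueue 9 → queue [3, 5, 2, 9]
Visit 3 → queue [5, 2, 9]
Visit 5 → queue [2, 9]
Visit 2 → queue [9]
Visit 9 → queue []

0, 7, 10, 4, 11, 8, 1, 6, 3, 5, 2, 9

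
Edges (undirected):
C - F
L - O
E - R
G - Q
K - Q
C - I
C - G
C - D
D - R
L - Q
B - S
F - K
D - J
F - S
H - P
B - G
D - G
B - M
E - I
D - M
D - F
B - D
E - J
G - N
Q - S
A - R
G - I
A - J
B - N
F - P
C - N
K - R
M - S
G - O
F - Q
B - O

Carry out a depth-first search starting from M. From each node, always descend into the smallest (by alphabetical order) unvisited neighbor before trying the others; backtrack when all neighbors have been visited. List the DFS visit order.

Visit M
M → B
B → D
D → C
C → F
F → K
K → Q
Q → G
G → I
I → E
E → J
J → A
A → R
G → N
G → O
O → L
Q → S
F → P
P → H

M → B → D → C → F → K → Q → G → I → E → J → A → R → N → O → L → S → P → H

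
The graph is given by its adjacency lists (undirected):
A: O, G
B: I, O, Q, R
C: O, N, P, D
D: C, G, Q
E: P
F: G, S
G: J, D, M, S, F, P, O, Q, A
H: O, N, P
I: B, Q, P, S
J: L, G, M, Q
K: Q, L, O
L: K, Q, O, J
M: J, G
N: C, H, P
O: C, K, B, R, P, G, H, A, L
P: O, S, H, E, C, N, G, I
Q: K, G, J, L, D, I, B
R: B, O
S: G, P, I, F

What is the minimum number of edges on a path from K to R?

Level 0: K
Level 1: L, O, Q
Level 2: A, B, C, D, G, H, I, J, P, R
Level 3: E, F, M, N, S
R first appears at level 2.

2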